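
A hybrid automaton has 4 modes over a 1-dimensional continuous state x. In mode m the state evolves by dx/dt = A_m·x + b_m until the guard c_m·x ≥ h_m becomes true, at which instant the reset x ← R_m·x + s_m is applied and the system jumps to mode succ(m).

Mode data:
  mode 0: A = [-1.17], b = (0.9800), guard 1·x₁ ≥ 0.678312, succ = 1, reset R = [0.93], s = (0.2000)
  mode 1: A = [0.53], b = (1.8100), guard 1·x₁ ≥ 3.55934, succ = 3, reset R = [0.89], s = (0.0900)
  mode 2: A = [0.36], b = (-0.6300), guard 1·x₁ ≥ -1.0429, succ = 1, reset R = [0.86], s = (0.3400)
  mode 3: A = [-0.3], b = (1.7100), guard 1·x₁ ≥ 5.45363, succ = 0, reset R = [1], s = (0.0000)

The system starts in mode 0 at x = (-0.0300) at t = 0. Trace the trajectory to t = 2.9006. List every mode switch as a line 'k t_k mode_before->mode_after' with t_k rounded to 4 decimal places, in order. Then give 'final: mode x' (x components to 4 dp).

1 1.4487 0->1
2 2.3851 1->3
final: 3 3.6077

Mode 0: guard c·x = 0.6783 hit at Δt = 1.4487 (t = 1.4487), x⁻ = (0.6783) → reset → x⁺ = (0.8308), jump to mode 1
Mode 1: guard c·x = 3.5593 hit at Δt = 0.9364 (t = 2.3851), x⁻ = (3.5593) → reset → x⁺ = (3.2578), jump to mode 3
Mode 3: flow for 0.5155 to horizon, guard not reached → x = (3.6077)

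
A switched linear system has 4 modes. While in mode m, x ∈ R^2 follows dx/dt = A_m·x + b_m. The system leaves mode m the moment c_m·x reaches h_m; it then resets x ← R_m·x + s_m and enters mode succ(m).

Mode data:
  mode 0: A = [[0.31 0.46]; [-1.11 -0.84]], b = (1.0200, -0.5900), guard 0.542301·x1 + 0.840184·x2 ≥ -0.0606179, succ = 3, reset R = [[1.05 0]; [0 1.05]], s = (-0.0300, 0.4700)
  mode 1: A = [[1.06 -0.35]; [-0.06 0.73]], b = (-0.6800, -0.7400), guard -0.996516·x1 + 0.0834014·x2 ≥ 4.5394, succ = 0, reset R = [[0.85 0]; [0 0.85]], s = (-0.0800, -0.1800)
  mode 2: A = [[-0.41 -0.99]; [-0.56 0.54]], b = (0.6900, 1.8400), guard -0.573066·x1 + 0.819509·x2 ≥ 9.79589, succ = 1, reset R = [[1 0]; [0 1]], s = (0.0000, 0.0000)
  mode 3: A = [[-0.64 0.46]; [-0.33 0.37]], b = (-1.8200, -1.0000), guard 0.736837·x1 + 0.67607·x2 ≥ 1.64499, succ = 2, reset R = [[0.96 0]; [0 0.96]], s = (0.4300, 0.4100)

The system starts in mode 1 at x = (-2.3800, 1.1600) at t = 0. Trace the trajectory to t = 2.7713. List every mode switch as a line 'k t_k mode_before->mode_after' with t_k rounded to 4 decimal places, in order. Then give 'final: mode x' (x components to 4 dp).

Mode 1: guard c·x = 4.5394 hit at Δt = 0.4450 (t = 0.4450), x⁻ = (-4.4448, 1.3194) → reset → x⁺ = (-3.8581, 0.9415), jump to mode 0
Mode 0: guard c·x = -0.0606 hit at Δt = 0.5771 (t = 1.0221), x⁻ = (-3.4998, 2.1868) → reset → x⁺ = (-3.7048, 2.7662), jump to mode 3
Mode 3: guard c·x = 1.6450 hit at Δt = 1.3037 (t = 2.3258), x⁻ = (-1.7302, 4.3189) → reset → x⁺ = (-1.2310, 4.5561), jump to mode 2
Mode 2: flow for 0.4455 to horizon, guard not reached → x = (-3.1139, 7.3038)

1 0.4450 1->0
2 1.0221 0->3
3 2.3258 3->2
final: 2 -3.1139 7.3038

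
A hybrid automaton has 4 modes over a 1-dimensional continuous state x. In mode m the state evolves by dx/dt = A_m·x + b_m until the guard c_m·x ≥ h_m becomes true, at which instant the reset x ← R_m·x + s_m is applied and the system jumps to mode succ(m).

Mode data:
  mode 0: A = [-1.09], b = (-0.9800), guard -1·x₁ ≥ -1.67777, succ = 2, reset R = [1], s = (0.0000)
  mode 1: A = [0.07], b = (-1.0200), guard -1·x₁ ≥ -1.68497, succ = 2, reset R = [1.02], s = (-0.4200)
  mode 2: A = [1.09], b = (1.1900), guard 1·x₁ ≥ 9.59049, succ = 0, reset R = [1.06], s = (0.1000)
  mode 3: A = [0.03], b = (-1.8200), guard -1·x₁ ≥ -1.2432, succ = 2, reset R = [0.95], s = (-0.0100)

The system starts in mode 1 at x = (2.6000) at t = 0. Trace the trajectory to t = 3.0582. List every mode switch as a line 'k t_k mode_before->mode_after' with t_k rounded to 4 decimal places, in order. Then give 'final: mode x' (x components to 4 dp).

1 1.0522 1->2
2 2.4257 2->0
final: 0 4.7043

Mode 1: guard c·x = -1.6850 hit at Δt = 1.0522 (t = 1.0522), x⁻ = (1.6850) → reset → x⁺ = (1.2987), jump to mode 2
Mode 2: guard c·x = 9.5905 hit at Δt = 1.3735 (t = 2.4257), x⁻ = (9.5905) → reset → x⁺ = (10.2659), jump to mode 0
Mode 0: flow for 0.6325 to horizon, guard not reached → x = (4.7043)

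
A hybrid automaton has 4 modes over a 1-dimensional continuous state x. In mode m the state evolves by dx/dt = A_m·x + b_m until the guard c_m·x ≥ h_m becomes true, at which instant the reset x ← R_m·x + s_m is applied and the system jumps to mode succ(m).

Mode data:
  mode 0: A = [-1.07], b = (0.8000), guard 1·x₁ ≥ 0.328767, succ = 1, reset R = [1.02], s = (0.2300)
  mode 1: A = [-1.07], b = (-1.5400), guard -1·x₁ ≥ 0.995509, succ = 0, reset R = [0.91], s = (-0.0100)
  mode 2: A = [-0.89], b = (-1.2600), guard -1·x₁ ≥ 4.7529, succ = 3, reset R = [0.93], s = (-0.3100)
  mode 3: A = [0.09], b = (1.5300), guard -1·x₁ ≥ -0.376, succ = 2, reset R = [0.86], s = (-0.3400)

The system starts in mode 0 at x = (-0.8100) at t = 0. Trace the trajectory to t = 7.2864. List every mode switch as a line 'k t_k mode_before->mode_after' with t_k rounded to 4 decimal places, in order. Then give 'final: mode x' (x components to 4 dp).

Mode 0: guard c·x = 0.3288 hit at Δt = 1.2274 (t = 1.2274), x⁻ = (0.3288) → reset → x⁺ = (0.5653), jump to mode 1
Mode 1: guard c·x = 0.9955 hit at Δt = 1.4093 (t = 2.6367), x⁻ = (-0.9955) → reset → x⁺ = (-0.9159), jump to mode 0
Mode 0: guard c·x = 0.3288 hit at Δt = 1.2889 (t = 3.9256), x⁻ = (0.3288) → reset → x⁺ = (0.5653), jump to mode 1
Mode 1: guard c·x = 0.9955 hit at Δt = 1.4093 (t = 5.3349), x⁻ = (-0.9955) → reset → x⁺ = (-0.9159), jump to mode 0
Mode 0: guard c·x = 0.3288 hit at Δt = 1.2889 (t = 6.6238), x⁻ = (0.3288) → reset → x⁺ = (0.5653), jump to mode 1
Mode 1: flow for 0.6626 to horizon, guard not reached → x = (-0.4527)

1 1.2274 0->1
2 2.6367 1->0
3 3.9256 0->1
4 5.3349 1->0
5 6.6238 0->1
final: 1 -0.4527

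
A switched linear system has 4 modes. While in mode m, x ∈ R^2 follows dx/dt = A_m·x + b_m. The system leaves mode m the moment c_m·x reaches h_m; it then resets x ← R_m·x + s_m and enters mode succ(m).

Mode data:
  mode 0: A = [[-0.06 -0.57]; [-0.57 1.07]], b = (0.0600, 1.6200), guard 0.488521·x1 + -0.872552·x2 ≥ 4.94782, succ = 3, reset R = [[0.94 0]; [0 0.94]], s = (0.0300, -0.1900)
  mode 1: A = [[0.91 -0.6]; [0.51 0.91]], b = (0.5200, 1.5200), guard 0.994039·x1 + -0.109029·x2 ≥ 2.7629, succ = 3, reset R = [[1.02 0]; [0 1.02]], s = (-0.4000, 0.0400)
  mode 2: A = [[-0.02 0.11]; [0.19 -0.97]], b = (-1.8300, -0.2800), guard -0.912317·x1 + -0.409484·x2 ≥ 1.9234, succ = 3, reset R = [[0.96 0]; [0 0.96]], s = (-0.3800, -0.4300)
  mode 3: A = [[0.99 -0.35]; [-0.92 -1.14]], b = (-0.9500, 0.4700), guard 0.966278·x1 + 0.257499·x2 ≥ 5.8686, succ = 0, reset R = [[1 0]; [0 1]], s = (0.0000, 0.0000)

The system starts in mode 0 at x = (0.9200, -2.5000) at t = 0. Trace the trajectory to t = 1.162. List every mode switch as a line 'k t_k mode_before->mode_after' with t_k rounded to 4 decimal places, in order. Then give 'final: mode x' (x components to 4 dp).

1 0.6962 0->3
final: 3 3.5664 -3.3427

Mode 0: guard c·x = 4.9478 hit at Δt = 0.6962 (t = 0.6962), x⁻ = (2.2107, -4.4328) → reset → x⁺ = (2.1081, -4.3568), jump to mode 3
Mode 3: flow for 0.4658 to horizon, guard not reached → x = (3.5664, -3.3427)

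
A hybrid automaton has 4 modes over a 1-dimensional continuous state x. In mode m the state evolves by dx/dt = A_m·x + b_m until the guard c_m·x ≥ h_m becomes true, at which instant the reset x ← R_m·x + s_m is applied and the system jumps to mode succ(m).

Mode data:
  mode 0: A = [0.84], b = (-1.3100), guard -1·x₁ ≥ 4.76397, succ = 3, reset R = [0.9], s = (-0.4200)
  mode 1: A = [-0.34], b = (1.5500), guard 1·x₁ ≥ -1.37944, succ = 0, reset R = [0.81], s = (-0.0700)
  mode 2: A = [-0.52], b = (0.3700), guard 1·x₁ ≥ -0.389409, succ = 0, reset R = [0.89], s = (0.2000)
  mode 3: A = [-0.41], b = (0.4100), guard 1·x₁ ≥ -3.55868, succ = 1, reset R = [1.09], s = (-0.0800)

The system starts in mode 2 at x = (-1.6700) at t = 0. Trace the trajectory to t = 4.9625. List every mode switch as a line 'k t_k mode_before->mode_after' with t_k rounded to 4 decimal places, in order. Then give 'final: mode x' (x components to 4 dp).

Mode 2: guard c·x = -0.3894 hit at Δt = 1.4838 (t = 1.4838), x⁻ = (-0.3894) → reset → x⁺ = (-0.1466), jump to mode 0
Mode 0: guard c·x = 4.7640 hit at Δt = 1.5596 (t = 3.0434), x⁻ = (-4.7640) → reset → x⁺ = (-4.7076), jump to mode 3
Mode 3: guard c·x = -3.5587 hit at Δt = 0.5482 (t = 3.5916), x⁻ = (-3.5587) → reset → x⁺ = (-3.9590), jump to mode 1
Mode 1: guard c·x = -1.3794 hit at Δt = 1.0610 (t = 4.6526), x⁻ = (-1.3794) → reset → x⁺ = (-1.1873), jump to mode 0
Mode 0: flow for 0.3099 to horizon, guard not reached → x = (-2.0041)

1 1.4838 2->0
2 3.0434 0->3
3 3.5916 3->1
4 4.6526 1->0
final: 0 -2.0041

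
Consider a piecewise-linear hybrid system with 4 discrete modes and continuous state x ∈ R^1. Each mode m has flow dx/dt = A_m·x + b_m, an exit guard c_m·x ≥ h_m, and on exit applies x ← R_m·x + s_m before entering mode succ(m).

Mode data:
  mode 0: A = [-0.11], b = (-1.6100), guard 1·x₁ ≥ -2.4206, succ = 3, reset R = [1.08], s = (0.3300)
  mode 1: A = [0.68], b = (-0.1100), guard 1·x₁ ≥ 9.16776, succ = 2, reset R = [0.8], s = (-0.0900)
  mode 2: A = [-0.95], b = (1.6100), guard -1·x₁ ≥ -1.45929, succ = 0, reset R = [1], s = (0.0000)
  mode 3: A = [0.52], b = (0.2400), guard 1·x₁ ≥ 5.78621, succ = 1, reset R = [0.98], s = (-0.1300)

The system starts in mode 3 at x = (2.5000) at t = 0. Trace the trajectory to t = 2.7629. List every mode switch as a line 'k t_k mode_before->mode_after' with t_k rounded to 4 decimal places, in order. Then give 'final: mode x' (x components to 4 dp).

1 1.4356 3->1
2 2.1936 1->2
final: 2 4.9260

Mode 3: guard c·x = 5.7862 hit at Δt = 1.4356 (t = 1.4356), x⁻ = (5.7862) → reset → x⁺ = (5.5405), jump to mode 1
Mode 1: guard c·x = 9.1678 hit at Δt = 0.7580 (t = 2.1936), x⁻ = (9.1678) → reset → x⁺ = (7.2442), jump to mode 2
Mode 2: flow for 0.5693 to horizon, guard not reached → x = (4.9260)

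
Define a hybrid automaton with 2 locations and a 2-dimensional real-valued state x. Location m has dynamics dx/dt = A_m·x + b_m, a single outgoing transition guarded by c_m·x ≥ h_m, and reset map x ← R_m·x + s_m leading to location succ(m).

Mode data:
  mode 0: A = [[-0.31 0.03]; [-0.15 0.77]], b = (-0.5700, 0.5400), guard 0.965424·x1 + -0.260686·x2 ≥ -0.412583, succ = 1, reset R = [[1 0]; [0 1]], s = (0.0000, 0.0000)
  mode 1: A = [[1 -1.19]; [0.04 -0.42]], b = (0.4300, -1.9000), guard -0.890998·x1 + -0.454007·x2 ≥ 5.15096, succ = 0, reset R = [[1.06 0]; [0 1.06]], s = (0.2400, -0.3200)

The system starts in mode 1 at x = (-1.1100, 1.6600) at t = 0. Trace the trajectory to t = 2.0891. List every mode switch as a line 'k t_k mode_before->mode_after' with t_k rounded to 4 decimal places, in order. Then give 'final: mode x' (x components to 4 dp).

1 1.5162 1->0
final: 0 -4.6254 -1.8855

Mode 1: guard c·x = 5.1510 hit at Δt = 1.5162 (t = 1.5162), x⁻ = (-5.0683, -1.3989) → reset → x⁺ = (-5.1324, -1.8028), jump to mode 0
Mode 0: flow for 0.5729 to horizon, guard not reached → x = (-4.6254, -1.8855)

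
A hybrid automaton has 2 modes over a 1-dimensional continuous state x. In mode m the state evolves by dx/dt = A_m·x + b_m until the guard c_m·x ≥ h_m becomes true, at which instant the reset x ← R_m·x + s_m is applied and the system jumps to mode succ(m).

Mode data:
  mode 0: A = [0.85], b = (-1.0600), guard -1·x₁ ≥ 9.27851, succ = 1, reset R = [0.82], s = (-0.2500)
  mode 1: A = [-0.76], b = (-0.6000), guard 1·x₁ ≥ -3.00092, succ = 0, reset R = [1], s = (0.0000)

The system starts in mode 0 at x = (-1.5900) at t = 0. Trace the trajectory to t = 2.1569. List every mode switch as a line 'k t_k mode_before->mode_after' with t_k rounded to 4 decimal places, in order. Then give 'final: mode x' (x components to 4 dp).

Mode 0: guard c·x = 9.2785 hit at Δt = 1.5424 (t = 1.5424), x⁻ = (-9.2785) → reset → x⁺ = (-7.8584), jump to mode 1
Mode 1: flow for 0.6145 to horizon, guard not reached → x = (-5.2207)

1 1.5424 0->1
final: 1 -5.2207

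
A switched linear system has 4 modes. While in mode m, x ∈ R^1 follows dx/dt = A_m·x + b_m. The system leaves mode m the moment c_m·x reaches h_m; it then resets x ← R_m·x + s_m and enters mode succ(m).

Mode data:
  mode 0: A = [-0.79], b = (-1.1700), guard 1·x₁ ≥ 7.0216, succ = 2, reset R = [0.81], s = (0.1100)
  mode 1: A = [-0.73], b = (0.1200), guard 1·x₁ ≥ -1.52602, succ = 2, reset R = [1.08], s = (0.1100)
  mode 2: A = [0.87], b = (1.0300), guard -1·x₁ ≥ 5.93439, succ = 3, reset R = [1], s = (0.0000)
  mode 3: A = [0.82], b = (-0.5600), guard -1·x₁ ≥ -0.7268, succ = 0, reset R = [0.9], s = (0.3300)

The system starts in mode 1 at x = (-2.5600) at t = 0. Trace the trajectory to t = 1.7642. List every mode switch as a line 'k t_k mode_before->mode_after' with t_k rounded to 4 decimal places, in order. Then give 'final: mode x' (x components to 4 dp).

Mode 1: guard c·x = -1.5260 hit at Δt = 0.6538 (t = 0.6538), x⁻ = (-1.5260) → reset → x⁺ = (-1.5381), jump to mode 2
Mode 2: flow for 1.1104 to horizon, guard not reached → x = (-2.1146)

1 0.6538 1->2
final: 2 -2.1146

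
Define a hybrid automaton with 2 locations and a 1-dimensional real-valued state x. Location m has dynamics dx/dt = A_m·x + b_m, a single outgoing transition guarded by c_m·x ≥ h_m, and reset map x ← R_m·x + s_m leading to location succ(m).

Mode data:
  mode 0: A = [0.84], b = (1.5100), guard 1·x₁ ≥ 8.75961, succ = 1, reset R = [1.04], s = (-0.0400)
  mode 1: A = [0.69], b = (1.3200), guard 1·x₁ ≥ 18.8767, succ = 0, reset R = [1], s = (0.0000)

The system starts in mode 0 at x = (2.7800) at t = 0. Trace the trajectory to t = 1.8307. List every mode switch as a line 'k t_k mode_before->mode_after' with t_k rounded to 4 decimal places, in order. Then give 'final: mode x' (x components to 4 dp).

1 0.9948 0->1
final: 1 17.6398

Mode 0: guard c·x = 8.7596 hit at Δt = 0.9948 (t = 0.9948), x⁻ = (8.7596) → reset → x⁺ = (9.0700), jump to mode 1
Mode 1: flow for 0.8359 to horizon, guard not reached → x = (17.6398)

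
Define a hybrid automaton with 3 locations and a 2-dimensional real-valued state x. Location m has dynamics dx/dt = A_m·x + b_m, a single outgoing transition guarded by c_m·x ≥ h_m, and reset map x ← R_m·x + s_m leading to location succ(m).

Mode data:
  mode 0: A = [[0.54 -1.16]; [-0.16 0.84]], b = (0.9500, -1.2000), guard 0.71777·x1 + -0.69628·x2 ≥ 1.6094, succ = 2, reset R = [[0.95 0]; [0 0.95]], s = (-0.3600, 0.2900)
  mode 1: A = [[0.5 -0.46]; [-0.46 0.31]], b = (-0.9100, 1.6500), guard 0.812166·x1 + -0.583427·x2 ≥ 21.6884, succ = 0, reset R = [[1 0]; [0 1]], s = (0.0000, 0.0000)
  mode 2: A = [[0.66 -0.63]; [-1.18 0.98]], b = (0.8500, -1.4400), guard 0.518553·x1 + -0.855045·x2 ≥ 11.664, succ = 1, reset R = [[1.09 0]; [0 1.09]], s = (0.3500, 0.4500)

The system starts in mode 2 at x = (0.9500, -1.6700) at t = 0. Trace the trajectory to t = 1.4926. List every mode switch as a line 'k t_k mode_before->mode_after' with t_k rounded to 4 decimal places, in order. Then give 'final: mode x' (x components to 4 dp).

1 0.8699 2->1
final: 1 12.8333 -14.5543

Mode 2: guard c·x = 11.6640 hit at Δt = 0.8699 (t = 0.8699), x⁻ = (5.9961, -10.0050) → reset → x⁺ = (6.8857, -10.4555), jump to mode 1
Mode 1: flow for 0.6227 to horizon, guard not reached → x = (12.8333, -14.5543)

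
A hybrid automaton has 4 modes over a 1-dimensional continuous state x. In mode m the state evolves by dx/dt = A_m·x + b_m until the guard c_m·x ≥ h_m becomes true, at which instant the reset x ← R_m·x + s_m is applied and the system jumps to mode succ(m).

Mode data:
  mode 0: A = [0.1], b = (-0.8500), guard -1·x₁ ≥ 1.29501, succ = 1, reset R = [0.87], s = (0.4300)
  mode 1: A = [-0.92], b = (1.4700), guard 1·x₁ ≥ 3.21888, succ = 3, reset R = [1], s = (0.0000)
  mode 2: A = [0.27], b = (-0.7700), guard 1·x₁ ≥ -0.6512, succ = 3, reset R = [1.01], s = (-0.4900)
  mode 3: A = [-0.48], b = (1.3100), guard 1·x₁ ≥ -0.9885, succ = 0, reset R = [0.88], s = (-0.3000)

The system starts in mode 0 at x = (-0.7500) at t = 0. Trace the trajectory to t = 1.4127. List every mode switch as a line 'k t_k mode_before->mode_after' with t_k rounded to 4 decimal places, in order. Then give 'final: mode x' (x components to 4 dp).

1 0.5725 0->1
final: 1 0.5386

Mode 0: guard c·x = 1.2950 hit at Δt = 0.5725 (t = 0.5725), x⁻ = (-1.2950) → reset → x⁺ = (-0.6967), jump to mode 1
Mode 1: flow for 0.8402 to horizon, guard not reached → x = (0.5386)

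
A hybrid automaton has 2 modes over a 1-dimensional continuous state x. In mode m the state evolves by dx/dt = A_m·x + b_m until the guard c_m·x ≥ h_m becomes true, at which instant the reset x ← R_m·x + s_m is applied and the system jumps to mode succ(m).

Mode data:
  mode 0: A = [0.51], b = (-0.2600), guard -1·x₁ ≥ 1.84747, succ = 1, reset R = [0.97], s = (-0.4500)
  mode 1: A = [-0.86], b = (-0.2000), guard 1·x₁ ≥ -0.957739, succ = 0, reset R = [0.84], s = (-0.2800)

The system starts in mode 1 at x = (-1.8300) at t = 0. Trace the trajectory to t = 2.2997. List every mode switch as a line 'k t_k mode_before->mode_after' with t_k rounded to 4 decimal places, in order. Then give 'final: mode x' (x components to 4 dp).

Mode 1: guard c·x = -0.9577 hit at Δt = 0.9183 (t = 0.9183), x⁻ = (-0.9577) → reset → x⁺ = (-1.0845), jump to mode 0
Mode 0: guard c·x = 1.8475 hit at Δt = 0.7668 (t = 1.6851), x⁻ = (-1.8475) → reset → x⁺ = (-2.2420), jump to mode 1
Mode 1: flow for 0.6146 to horizon, guard not reached → x = (-1.4171)

1 0.9183 1->0
2 1.6851 0->1
final: 1 -1.4171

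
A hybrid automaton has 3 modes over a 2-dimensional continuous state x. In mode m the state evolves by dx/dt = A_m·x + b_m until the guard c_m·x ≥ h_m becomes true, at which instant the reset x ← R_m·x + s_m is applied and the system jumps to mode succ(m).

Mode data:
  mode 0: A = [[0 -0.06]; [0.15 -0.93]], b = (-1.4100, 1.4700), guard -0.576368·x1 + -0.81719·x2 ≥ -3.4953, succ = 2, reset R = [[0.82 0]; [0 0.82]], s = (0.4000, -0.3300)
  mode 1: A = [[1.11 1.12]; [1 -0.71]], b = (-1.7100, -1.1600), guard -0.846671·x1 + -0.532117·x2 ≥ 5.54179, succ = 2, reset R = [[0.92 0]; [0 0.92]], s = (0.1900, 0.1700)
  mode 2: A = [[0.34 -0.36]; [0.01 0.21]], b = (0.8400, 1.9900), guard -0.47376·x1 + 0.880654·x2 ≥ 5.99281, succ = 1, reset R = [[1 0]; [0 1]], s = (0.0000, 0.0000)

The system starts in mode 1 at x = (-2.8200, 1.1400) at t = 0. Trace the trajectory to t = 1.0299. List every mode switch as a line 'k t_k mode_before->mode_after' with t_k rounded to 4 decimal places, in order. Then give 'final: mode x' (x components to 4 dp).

Mode 1: guard c·x = 5.5418 hit at Δt = 0.4678 (t = 0.4678), x⁻ = (-5.7364, -1.2872) → reset → x⁺ = (-5.0875, -1.0142), jump to mode 2
Mode 2: flow for 0.5621 to horizon, guard not reached → x = (-5.5213, 0.0145)

1 0.4678 1->2
final: 2 -5.5213 0.0145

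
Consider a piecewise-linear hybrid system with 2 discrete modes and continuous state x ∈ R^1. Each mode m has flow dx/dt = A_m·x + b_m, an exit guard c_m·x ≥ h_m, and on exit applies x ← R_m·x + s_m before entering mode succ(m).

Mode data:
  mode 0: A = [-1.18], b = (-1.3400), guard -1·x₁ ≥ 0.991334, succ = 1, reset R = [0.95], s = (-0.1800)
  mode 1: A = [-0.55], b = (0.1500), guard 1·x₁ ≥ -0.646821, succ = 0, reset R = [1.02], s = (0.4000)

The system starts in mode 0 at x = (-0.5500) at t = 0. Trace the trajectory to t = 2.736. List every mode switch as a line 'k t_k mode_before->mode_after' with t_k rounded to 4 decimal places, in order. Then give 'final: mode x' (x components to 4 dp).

Mode 0: guard c·x = 0.9913 hit at Δt = 1.1873 (t = 1.1873), x⁻ = (-0.9913) → reset → x⁺ = (-1.1218), jump to mode 1
Mode 1: guard c·x = -0.6468 hit at Δt = 0.7571 (t = 1.9444), x⁻ = (-0.6468) → reset → x⁺ = (-0.2598), jump to mode 0
Mode 0: flow for 0.7916 to horizon, guard not reached → x = (-0.7914)

1 1.1873 0->1
2 1.9444 1->0
final: 0 -0.7914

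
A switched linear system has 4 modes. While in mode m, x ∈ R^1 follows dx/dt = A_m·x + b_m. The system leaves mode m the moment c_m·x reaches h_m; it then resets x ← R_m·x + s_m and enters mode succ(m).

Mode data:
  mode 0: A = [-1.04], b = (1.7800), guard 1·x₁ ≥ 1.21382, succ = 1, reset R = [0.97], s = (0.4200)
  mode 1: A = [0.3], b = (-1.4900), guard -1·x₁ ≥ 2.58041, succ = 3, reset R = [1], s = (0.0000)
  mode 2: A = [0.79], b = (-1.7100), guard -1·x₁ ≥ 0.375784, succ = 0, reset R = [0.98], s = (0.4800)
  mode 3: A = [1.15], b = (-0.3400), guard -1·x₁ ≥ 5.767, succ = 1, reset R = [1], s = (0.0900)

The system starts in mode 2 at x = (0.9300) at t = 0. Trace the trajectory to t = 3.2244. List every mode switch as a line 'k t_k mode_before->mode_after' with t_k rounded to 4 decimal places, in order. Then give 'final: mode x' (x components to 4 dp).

Mode 2: guard c·x = 0.3758 hit at Δt = 0.9134 (t = 0.9134), x⁻ = (-0.3758) → reset → x⁺ = (0.1117), jump to mode 0
Mode 0: guard c·x = 1.2138 hit at Δt = 1.1227 (t = 2.0361), x⁻ = (1.2138) → reset → x⁺ = (1.5974), jump to mode 1
Mode 1: flow for 1.1883 to horizon, guard not reached → x = (0.1543)

1 0.9134 2->0
2 2.0361 0->1
final: 1 0.1543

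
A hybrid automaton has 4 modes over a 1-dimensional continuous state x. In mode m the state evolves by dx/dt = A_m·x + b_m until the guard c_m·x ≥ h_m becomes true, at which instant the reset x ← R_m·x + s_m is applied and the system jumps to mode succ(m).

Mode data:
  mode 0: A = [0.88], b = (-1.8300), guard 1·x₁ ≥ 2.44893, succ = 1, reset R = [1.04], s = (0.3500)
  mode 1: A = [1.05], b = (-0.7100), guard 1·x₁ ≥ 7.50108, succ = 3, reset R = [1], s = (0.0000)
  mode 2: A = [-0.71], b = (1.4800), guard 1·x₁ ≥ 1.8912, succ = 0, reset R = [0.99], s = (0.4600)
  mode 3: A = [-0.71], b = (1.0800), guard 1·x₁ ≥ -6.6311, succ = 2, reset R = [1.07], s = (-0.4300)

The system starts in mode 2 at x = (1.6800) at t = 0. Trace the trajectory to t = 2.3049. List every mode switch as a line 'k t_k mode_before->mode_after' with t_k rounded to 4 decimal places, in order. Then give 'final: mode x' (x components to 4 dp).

1 1.0400 2->0
2 1.4712 0->1
final: 1 6.0054

Mode 2: guard c·x = 1.8912 hit at Δt = 1.0400 (t = 1.0400), x⁻ = (1.8912) → reset → x⁺ = (2.3323), jump to mode 0
Mode 0: guard c·x = 2.4489 hit at Δt = 0.4312 (t = 1.4712), x⁻ = (2.4489) → reset → x⁺ = (2.8969), jump to mode 1
Mode 1: flow for 0.8337 to horizon, guard not reached → x = (6.0054)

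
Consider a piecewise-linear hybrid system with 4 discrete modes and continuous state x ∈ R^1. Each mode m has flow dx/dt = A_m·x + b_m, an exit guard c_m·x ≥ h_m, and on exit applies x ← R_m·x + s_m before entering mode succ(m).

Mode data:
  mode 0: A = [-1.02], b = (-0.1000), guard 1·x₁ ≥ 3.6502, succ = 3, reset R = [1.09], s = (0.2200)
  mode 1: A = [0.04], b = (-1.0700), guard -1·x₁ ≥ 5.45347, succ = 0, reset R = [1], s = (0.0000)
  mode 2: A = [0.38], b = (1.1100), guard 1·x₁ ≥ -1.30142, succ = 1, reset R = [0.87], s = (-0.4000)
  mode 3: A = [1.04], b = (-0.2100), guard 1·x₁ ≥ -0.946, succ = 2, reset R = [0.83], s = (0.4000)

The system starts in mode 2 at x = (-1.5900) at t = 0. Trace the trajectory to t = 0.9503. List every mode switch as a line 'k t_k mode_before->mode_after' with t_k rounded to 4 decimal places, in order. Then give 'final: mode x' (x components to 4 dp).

1 0.5164 2->1
final: 1 -2.0274

Mode 2: guard c·x = -1.3014 hit at Δt = 0.5164 (t = 0.5164), x⁻ = (-1.3014) → reset → x⁺ = (-1.5322), jump to mode 1
Mode 1: flow for 0.4339 to horizon, guard not reached → x = (-2.0274)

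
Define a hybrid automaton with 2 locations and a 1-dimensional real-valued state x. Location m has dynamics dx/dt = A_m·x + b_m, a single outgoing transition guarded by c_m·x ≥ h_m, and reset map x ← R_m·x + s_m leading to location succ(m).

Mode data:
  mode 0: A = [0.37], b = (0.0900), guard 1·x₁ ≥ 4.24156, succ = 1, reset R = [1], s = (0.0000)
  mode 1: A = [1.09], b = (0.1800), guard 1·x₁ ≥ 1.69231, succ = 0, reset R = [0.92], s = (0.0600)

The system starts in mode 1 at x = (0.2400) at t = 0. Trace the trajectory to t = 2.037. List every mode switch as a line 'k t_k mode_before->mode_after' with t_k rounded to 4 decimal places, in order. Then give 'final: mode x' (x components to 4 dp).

1 1.3970 1->0
final: 0 2.1139

Mode 1: guard c·x = 1.6923 hit at Δt = 1.3970 (t = 1.3970), x⁻ = (1.6923) → reset → x⁺ = (1.6169), jump to mode 0
Mode 0: flow for 0.6400 to horizon, guard not reached → x = (2.1139)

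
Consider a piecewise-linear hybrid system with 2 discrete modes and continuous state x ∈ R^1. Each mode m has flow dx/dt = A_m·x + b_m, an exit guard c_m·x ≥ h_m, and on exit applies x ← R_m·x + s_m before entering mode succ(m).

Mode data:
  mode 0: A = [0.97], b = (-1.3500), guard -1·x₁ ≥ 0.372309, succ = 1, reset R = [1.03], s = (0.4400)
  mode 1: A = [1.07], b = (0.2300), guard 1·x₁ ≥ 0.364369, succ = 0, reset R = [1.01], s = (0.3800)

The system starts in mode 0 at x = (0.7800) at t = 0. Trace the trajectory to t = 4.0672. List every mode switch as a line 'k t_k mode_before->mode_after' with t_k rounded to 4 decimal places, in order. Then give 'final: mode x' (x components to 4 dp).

1 1.0918 0->1
2 1.8002 1->0
3 2.8395 0->1
4 3.5479 1->0
final: 0 0.3264

Mode 0: guard c·x = 0.3723 hit at Δt = 1.0918 (t = 1.0918), x⁻ = (-0.3723) → reset → x⁺ = (0.0565), jump to mode 1
Mode 1: guard c·x = 0.3644 hit at Δt = 0.7084 (t = 1.8002), x⁻ = (0.3644) → reset → x⁺ = (0.7480), jump to mode 0
Mode 0: guard c·x = 0.3723 hit at Δt = 1.0393 (t = 2.8395), x⁻ = (-0.3723) → reset → x⁺ = (0.0565), jump to mode 1
Mode 1: guard c·x = 0.3644 hit at Δt = 0.7084 (t = 3.5479), x⁻ = (0.3644) → reset → x⁺ = (0.7480), jump to mode 0
Mode 0: flow for 0.5193 to horizon, guard not reached → x = (0.3264)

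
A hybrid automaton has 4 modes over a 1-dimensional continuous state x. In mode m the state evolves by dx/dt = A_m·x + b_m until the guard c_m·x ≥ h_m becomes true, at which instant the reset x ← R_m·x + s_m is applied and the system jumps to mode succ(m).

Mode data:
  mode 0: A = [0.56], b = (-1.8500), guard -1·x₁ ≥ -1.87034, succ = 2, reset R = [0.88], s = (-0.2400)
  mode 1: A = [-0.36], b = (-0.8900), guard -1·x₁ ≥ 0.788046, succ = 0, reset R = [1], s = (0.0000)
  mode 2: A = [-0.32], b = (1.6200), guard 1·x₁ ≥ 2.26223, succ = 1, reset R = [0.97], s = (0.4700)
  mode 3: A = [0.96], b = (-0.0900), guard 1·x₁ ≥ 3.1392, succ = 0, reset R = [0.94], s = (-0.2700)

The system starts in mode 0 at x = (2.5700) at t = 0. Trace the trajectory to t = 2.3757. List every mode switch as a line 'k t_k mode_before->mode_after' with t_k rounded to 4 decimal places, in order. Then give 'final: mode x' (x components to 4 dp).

Mode 0: guard c·x = -1.8703 hit at Δt = 1.1960 (t = 1.1960), x⁻ = (1.8703) → reset → x⁺ = (1.4059), jump to mode 2
Mode 2: guard c·x = 2.2622 hit at Δt = 0.8338 (t = 2.0298), x⁻ = (2.2622) → reset → x⁺ = (2.6644), jump to mode 1
Mode 1: flow for 0.3459 to horizon, guard not reached → x = (2.0630)

1 1.1960 0->2
2 2.0298 2->1
final: 1 2.0630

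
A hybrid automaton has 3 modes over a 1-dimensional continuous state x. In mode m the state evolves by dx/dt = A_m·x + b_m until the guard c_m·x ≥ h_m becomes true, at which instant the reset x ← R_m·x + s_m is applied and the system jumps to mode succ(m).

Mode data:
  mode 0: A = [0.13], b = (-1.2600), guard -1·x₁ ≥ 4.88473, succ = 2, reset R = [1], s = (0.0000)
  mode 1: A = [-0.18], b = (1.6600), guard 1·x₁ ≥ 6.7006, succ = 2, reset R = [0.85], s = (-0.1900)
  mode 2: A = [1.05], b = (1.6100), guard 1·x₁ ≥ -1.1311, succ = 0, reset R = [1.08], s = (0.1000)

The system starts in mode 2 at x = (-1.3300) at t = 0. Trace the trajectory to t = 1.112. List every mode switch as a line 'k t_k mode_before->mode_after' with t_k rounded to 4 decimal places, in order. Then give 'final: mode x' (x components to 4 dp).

Mode 2: guard c·x = -1.1311 hit at Δt = 0.6497 (t = 0.6497), x⁻ = (-1.1311) → reset → x⁺ = (-1.1216), jump to mode 0
Mode 0: flow for 0.4623 to horizon, guard not reached → x = (-1.7914)

1 0.6497 2->0
final: 0 -1.7914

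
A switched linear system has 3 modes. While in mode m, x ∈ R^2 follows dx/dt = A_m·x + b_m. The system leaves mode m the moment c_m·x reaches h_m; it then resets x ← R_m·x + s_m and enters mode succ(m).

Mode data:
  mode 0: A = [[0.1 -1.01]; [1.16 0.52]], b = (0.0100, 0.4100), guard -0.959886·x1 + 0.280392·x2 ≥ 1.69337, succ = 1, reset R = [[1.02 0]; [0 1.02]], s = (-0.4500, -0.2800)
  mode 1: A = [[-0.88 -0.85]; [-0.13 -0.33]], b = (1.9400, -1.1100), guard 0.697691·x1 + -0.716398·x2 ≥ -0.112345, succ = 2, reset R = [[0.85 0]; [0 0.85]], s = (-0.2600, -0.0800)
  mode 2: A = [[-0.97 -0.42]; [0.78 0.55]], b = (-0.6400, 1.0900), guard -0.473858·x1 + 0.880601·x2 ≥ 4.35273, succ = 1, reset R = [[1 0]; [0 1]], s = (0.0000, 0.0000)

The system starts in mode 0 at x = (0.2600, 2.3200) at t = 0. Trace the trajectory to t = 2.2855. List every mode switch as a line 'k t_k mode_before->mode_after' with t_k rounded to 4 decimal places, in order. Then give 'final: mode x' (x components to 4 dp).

Mode 0: guard c·x = 1.6934 hit at Δt = 0.4288 (t = 0.4288), x⁻ = (-0.9042, 2.9440) → reset → x⁺ = (-1.3722, 2.7229), jump to mode 1
Mode 1: guard c·x = -0.1123 hit at Δt = 1.4679 (t = 1.8967), x⁻ = (0.3145, 0.4631) → reset → x⁺ = (0.0073, 0.3136), jump to mode 2
Mode 2: flow for 0.3888 to horizon, guard not reached → x = (-0.2810, 0.8156)

1 0.4288 0->1
2 1.8967 1->2
final: 2 -0.2810 0.8156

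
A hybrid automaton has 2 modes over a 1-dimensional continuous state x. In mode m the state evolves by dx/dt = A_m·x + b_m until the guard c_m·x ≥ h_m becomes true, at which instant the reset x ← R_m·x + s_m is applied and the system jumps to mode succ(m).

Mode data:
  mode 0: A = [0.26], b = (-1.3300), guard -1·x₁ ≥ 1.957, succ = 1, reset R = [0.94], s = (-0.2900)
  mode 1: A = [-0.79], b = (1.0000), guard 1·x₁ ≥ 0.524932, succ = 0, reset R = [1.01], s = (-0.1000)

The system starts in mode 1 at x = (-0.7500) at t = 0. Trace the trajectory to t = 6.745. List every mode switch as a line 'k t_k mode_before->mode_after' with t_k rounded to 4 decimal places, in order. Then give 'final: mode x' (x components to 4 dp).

1 1.2670 1->0
2 2.8508 0->1
3 4.7778 1->0
4 6.3616 0->1
final: 1 -1.2423

Mode 1: guard c·x = 0.5249 hit at Δt = 1.2670 (t = 1.2670), x⁻ = (0.5249) → reset → x⁺ = (0.4302), jump to mode 0
Mode 0: guard c·x = 1.9570 hit at Δt = 1.5838 (t = 2.8508), x⁻ = (-1.9570) → reset → x⁺ = (-2.1296), jump to mode 1
Mode 1: guard c·x = 0.5249 hit at Δt = 1.9270 (t = 4.7778), x⁻ = (0.5249) → reset → x⁺ = (0.4302), jump to mode 0
Mode 0: guard c·x = 1.9570 hit at Δt = 1.5838 (t = 6.3616), x⁻ = (-1.9570) → reset → x⁺ = (-2.1296), jump to mode 1
Mode 1: flow for 0.3834 to horizon, guard not reached → x = (-1.2423)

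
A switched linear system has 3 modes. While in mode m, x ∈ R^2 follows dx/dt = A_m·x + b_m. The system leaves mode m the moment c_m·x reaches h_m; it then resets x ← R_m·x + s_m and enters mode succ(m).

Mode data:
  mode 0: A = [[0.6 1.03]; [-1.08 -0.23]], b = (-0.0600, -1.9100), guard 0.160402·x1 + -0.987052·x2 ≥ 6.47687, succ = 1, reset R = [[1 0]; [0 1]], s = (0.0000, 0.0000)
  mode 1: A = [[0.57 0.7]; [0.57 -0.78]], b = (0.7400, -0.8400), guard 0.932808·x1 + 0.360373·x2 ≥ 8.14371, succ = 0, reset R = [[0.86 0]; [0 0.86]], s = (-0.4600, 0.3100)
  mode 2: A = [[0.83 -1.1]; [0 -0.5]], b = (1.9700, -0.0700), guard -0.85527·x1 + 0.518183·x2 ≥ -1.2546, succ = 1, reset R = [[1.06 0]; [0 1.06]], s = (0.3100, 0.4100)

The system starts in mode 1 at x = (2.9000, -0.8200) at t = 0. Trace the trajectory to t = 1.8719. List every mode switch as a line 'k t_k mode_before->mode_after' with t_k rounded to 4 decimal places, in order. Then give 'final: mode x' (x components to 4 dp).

1 1.3783 1->0
final: 0 8.3672 -3.2051

Mode 1: guard c·x = 8.1437 hit at Δt = 1.3783 (t = 1.3783), x⁻ = (8.1021, 1.6261) → reset → x⁺ = (6.5078, 1.7085), jump to mode 0
Mode 0: flow for 0.4936 to horizon, guard not reached → x = (8.3672, -3.2051)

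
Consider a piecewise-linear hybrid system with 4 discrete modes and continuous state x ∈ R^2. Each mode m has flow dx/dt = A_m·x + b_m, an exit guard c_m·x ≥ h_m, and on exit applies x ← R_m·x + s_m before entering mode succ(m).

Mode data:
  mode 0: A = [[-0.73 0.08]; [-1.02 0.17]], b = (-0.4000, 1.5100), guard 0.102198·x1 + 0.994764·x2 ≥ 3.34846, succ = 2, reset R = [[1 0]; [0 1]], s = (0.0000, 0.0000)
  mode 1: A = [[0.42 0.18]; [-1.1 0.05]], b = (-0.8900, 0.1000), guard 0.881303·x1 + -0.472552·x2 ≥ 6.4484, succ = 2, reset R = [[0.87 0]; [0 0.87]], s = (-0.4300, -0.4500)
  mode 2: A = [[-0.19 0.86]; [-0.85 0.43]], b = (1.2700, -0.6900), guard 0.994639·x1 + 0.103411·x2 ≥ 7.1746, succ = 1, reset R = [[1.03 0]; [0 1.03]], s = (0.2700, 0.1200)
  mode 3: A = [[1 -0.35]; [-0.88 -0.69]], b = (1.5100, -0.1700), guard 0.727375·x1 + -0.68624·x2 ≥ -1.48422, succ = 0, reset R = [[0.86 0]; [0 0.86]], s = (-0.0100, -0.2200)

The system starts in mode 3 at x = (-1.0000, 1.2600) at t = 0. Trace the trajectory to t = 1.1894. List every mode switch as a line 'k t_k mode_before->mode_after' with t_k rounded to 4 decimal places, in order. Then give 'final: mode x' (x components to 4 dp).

1 0.5768 3->0
final: 0 -0.6545 2.3337

Mode 3: guard c·x = -1.4842 hit at Δt = 0.5768 (t = 0.5768), x⁻ = (-0.9352, 1.1716) → reset → x⁺ = (-0.8143, 0.7876), jump to mode 0
Mode 0: flow for 0.6126 to horizon, guard not reached → x = (-0.6545, 2.3337)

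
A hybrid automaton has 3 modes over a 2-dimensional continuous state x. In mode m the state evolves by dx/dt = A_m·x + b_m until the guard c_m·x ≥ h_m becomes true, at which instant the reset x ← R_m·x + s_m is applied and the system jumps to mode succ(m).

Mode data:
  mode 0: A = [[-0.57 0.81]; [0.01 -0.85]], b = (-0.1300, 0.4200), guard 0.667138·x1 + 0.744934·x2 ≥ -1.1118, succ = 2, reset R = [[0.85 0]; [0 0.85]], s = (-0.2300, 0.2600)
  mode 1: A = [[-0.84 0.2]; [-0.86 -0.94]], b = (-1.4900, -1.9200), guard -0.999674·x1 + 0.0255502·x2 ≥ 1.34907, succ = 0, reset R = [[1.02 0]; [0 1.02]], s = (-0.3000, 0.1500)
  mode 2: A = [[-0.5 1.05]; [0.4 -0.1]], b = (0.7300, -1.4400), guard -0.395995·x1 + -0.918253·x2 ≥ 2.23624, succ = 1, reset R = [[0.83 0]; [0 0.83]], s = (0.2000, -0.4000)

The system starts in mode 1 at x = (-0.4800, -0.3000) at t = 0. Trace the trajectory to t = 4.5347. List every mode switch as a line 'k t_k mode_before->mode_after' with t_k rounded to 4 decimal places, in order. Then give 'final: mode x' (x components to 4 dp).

1 1.1198 1->0
2 1.7279 0->2
3 2.8667 2->1
4 3.5629 1->0
final: 0 -1.5413 -0.3486

Mode 1: guard c·x = 1.3491 hit at Δt = 1.1198 (t = 1.1198), x⁻ = (-1.3700, -0.8027) → reset → x⁺ = (-1.6974, -0.6688), jump to mode 0
Mode 0: guard c·x = -1.1118 hit at Δt = 0.6081 (t = 1.7279), x⁻ = (-1.4356, -0.2068) → reset → x⁺ = (-1.4502, 0.0842), jump to mode 2
Mode 2: guard c·x = 2.2362 hit at Δt = 1.1388 (t = 2.8667), x⁻ = (-1.1462, -1.9410) → reset → x⁺ = (-0.7513, -2.0111), jump to mode 1
Mode 1: guard c·x = 1.3491 hit at Δt = 0.6962 (t = 3.5629), x⁻ = (-1.3885, -1.5251) → reset → x⁺ = (-1.7163, -1.4056), jump to mode 0
Mode 0: flow for 0.9718 to horizon, guard not reached → x = (-1.5413, -0.3486)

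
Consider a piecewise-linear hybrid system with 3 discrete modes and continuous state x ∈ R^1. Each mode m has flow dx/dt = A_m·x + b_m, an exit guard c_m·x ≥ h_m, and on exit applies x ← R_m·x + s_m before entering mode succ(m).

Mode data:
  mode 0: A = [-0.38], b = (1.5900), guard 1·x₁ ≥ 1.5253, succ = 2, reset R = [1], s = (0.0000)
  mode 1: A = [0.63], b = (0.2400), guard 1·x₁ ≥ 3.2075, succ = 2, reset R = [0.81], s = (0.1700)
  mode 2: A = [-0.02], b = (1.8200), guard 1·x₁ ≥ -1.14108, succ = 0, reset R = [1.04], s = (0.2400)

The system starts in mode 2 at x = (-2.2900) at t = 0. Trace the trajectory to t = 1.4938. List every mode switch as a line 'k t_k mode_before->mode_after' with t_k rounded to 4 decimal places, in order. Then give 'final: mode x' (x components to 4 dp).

Mode 2: guard c·x = -1.1411 hit at Δt = 0.6196 (t = 0.6196), x⁻ = (-1.1411) → reset → x⁺ = (-0.9467), jump to mode 0
Mode 0: flow for 0.8742 to horizon, guard not reached → x = (0.5035)

1 0.6196 2->0
final: 0 0.5035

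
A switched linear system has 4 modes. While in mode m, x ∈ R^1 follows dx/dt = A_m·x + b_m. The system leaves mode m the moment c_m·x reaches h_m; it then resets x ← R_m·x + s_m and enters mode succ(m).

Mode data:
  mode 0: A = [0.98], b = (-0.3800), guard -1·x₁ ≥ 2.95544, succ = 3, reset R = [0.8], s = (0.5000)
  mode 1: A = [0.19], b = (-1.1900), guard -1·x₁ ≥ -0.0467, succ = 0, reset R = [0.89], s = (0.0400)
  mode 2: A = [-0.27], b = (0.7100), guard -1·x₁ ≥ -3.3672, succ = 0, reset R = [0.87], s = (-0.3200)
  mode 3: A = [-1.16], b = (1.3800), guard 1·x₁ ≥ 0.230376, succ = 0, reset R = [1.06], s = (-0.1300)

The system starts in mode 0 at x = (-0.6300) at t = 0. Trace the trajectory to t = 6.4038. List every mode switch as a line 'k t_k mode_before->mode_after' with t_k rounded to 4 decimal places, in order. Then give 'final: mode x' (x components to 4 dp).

Mode 0: guard c·x = 2.9554 hit at Δt = 1.2136 (t = 1.2136), x⁻ = (-2.9554) → reset → x⁺ = (-1.8644), jump to mode 3
Mode 3: guard c·x = 0.2304 hit at Δt = 0.9983 (t = 2.2119), x⁻ = (0.2304) → reset → x⁺ = (0.1142), jump to mode 0
Mode 0: guard c·x = 2.9554 hit at Δt = 2.5543 (t = 4.7662), x⁻ = (-2.9554) → reset → x⁺ = (-1.8644), jump to mode 3
Mode 3: guard c·x = 0.2304 hit at Δt = 0.9983 (t = 5.7645), x⁻ = (0.2304) → reset → x⁺ = (0.1142), jump to mode 0
Mode 0: flow for 0.6393 to horizon, guard not reached → x = (-0.1241)

1 1.2136 0->3
2 2.2119 3->0
3 4.7662 0->3
4 5.7645 3->0
final: 0 -0.1241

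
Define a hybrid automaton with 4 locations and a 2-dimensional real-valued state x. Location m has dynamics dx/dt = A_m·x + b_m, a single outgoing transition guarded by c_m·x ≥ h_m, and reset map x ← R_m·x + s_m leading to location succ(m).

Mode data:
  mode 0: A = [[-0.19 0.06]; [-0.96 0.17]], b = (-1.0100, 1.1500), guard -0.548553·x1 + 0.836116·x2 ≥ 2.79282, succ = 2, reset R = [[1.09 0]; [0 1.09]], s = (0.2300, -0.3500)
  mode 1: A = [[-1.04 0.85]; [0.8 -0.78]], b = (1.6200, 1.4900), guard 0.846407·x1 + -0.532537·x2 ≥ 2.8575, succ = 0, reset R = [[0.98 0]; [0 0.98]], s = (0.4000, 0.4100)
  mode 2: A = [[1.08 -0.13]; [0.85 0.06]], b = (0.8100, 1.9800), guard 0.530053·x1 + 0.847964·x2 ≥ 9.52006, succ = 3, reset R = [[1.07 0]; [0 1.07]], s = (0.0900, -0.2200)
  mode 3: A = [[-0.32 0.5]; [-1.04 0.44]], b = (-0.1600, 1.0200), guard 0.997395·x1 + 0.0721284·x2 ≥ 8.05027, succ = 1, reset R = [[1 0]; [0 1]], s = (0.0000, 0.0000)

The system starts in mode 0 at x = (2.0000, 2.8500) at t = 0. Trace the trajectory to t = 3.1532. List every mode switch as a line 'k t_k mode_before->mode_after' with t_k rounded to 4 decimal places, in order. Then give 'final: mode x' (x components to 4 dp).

1 1.4744 0->2
2 2.8516 2->3
final: 3 4.8421 9.6379

Mode 0: guard c·x = 2.7928 hit at Δt = 1.4744 (t = 1.4744), x⁻ = (0.4488, 3.6347) → reset → x⁺ = (0.7192, 3.6118), jump to mode 2
Mode 2: guard c·x = 9.5201 hit at Δt = 1.3772 (t = 2.8516), x⁻ = (3.5328, 9.0187) → reset → x⁺ = (3.8701, 9.4300), jump to mode 3
Mode 3: flow for 0.3016 to horizon, guard not reached → x = (4.8421, 9.6379)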